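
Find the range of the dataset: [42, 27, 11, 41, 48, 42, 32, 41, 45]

37

Step 1: Identify the maximum value: max = 48
Step 2: Identify the minimum value: min = 11
Step 3: Range = max - min = 48 - 11 = 37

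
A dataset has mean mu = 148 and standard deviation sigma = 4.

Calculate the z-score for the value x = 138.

-2.5

Step 1: Recall the z-score formula: z = (x - mu) / sigma
Step 2: Substitute values: z = (138 - 148) / 4
Step 3: z = -10 / 4 = -2.5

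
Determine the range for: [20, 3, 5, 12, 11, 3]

17

Step 1: Identify the maximum value: max = 20
Step 2: Identify the minimum value: min = 3
Step 3: Range = max - min = 20 - 3 = 17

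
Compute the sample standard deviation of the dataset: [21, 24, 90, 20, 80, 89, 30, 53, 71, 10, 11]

31.8944

Step 1: Compute the mean: 45.3636
Step 2: Sum of squared deviations from the mean: 10172.5455
Step 3: Sample variance = 10172.5455 / 10 = 1017.2545
Step 4: Standard deviation = sqrt(1017.2545) = 31.8944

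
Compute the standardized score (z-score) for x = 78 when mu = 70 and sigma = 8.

1

Step 1: Recall the z-score formula: z = (x - mu) / sigma
Step 2: Substitute values: z = (78 - 70) / 8
Step 3: z = 8 / 8 = 1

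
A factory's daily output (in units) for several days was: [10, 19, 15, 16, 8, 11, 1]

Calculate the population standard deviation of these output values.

5.5255

Step 1: Compute the mean: 11.4286
Step 2: Sum of squared deviations from the mean: 213.7143
Step 3: Population variance = 213.7143 / 7 = 30.5306
Step 4: Standard deviation = sqrt(30.5306) = 5.5255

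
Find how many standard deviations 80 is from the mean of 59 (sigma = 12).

1.75

Step 1: Recall the z-score formula: z = (x - mu) / sigma
Step 2: Substitute values: z = (80 - 59) / 12
Step 3: z = 21 / 12 = 1.75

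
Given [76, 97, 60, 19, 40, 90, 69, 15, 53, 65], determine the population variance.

676.04

Step 1: Compute the mean: (76 + 97 + 60 + 19 + 40 + 90 + 69 + 15 + 53 + 65) / 10 = 58.4
Step 2: Compute squared deviations from the mean:
  (76 - 58.4)^2 = 309.76
  (97 - 58.4)^2 = 1489.96
  (60 - 58.4)^2 = 2.56
  (19 - 58.4)^2 = 1552.36
  (40 - 58.4)^2 = 338.56
  (90 - 58.4)^2 = 998.56
  (69 - 58.4)^2 = 112.36
  (15 - 58.4)^2 = 1883.56
  (53 - 58.4)^2 = 29.16
  (65 - 58.4)^2 = 43.56
Step 3: Sum of squared deviations = 6760.4
Step 4: Population variance = 6760.4 / 10 = 676.04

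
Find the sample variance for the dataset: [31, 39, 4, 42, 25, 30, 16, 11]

180.5

Step 1: Compute the mean: (31 + 39 + 4 + 42 + 25 + 30 + 16 + 11) / 8 = 24.75
Step 2: Compute squared deviations from the mean:
  (31 - 24.75)^2 = 39.0625
  (39 - 24.75)^2 = 203.0625
  (4 - 24.75)^2 = 430.5625
  (42 - 24.75)^2 = 297.5625
  (25 - 24.75)^2 = 0.0625
  (30 - 24.75)^2 = 27.5625
  (16 - 24.75)^2 = 76.5625
  (11 - 24.75)^2 = 189.0625
Step 3: Sum of squared deviations = 1263.5
Step 4: Sample variance = 1263.5 / 7 = 180.5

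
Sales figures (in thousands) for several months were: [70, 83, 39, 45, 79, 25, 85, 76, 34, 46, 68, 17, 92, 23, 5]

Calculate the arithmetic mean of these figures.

52.4667

Step 1: Sum all values: 70 + 83 + 39 + 45 + 79 + 25 + 85 + 76 + 34 + 46 + 68 + 17 + 92 + 23 + 5 = 787
Step 2: Count the number of values: n = 15
Step 3: Mean = sum / n = 787 / 15 = 52.4667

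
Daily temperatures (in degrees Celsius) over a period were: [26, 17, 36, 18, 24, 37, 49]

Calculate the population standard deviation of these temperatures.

10.7552

Step 1: Compute the mean: 29.5714
Step 2: Sum of squared deviations from the mean: 809.7143
Step 3: Population variance = 809.7143 / 7 = 115.6735
Step 4: Standard deviation = sqrt(115.6735) = 10.7552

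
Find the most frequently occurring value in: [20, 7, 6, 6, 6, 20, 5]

6

Step 1: Count the frequency of each value:
  5: appears 1 time(s)
  6: appears 3 time(s)
  7: appears 1 time(s)
  20: appears 2 time(s)
Step 2: The value 6 appears most frequently (3 times).
Step 3: Mode = 6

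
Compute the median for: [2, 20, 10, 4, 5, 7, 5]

5

Step 1: Sort the data in ascending order: [2, 4, 5, 5, 7, 10, 20]
Step 2: The number of values is n = 7.
Step 3: Since n is odd, the median is the middle value at position 4: 5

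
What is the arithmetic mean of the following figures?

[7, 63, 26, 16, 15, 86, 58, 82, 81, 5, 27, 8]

39.5

Step 1: Sum all values: 7 + 63 + 26 + 16 + 15 + 86 + 58 + 82 + 81 + 5 + 27 + 8 = 474
Step 2: Count the number of values: n = 12
Step 3: Mean = sum / n = 474 / 12 = 39.5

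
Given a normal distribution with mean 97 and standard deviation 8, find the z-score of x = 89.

-1

Step 1: Recall the z-score formula: z = (x - mu) / sigma
Step 2: Substitute values: z = (89 - 97) / 8
Step 3: z = -8 / 8 = -1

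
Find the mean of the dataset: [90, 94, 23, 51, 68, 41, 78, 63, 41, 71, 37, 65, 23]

57.3077

Step 1: Sum all values: 90 + 94 + 23 + 51 + 68 + 41 + 78 + 63 + 41 + 71 + 37 + 65 + 23 = 745
Step 2: Count the number of values: n = 13
Step 3: Mean = sum / n = 745 / 13 = 57.3077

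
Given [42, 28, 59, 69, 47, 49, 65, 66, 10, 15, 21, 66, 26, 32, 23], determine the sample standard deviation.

20.4772

Step 1: Compute the mean: 41.2
Step 2: Sum of squared deviations from the mean: 5870.4
Step 3: Sample variance = 5870.4 / 14 = 419.3143
Step 4: Standard deviation = sqrt(419.3143) = 20.4772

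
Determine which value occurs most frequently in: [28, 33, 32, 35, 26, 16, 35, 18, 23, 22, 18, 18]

18

Step 1: Count the frequency of each value:
  16: appears 1 time(s)
  18: appears 3 time(s)
  22: appears 1 time(s)
  23: appears 1 time(s)
  26: appears 1 time(s)
  28: appears 1 time(s)
  32: appears 1 time(s)
  33: appears 1 time(s)
  35: appears 2 time(s)
Step 2: The value 18 appears most frequently (3 times).
Step 3: Mode = 18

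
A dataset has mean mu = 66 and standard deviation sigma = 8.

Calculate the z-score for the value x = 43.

-2.875

Step 1: Recall the z-score formula: z = (x - mu) / sigma
Step 2: Substitute values: z = (43 - 66) / 8
Step 3: z = -23 / 8 = -2.875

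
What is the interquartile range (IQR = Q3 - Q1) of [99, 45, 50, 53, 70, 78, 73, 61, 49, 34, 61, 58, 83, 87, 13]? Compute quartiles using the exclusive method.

29

Step 1: Sort the data: [13, 34, 45, 49, 50, 53, 58, 61, 61, 70, 73, 78, 83, 87, 99]
Step 2: n = 15
Step 3: Using the exclusive quartile method:
  Q1 = 49
  Q2 (median) = 61
  Q3 = 78
  IQR = Q3 - Q1 = 78 - 49 = 29
Step 4: IQR = 29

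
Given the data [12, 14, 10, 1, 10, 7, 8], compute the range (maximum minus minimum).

13

Step 1: Identify the maximum value: max = 14
Step 2: Identify the minimum value: min = 1
Step 3: Range = max - min = 14 - 1 = 13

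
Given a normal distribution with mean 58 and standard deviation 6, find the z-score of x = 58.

0

Step 1: Recall the z-score formula: z = (x - mu) / sigma
Step 2: Substitute values: z = (58 - 58) / 6
Step 3: z = 0 / 6 = 0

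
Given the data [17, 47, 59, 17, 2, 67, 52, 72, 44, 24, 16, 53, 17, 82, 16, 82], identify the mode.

17

Step 1: Count the frequency of each value:
  2: appears 1 time(s)
  16: appears 2 time(s)
  17: appears 3 time(s)
  24: appears 1 time(s)
  44: appears 1 time(s)
  47: appears 1 time(s)
  52: appears 1 time(s)
  53: appears 1 time(s)
  59: appears 1 time(s)
  67: appears 1 time(s)
  72: appears 1 time(s)
  82: appears 2 time(s)
Step 2: The value 17 appears most frequently (3 times).
Step 3: Mode = 17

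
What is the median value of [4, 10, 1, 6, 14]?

6

Step 1: Sort the data in ascending order: [1, 4, 6, 10, 14]
Step 2: The number of values is n = 5.
Step 3: Since n is odd, the median is the middle value at position 3: 6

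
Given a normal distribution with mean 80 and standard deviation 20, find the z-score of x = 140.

3

Step 1: Recall the z-score formula: z = (x - mu) / sigma
Step 2: Substitute values: z = (140 - 80) / 20
Step 3: z = 60 / 20 = 3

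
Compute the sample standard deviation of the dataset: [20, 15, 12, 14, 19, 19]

3.2711

Step 1: Compute the mean: 16.5
Step 2: Sum of squared deviations from the mean: 53.5
Step 3: Sample variance = 53.5 / 5 = 10.7
Step 4: Standard deviation = sqrt(10.7) = 3.2711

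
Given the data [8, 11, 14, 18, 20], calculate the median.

14

Step 1: Sort the data in ascending order: [8, 11, 14, 18, 20]
Step 2: The number of values is n = 5.
Step 3: Since n is odd, the median is the middle value at position 3: 14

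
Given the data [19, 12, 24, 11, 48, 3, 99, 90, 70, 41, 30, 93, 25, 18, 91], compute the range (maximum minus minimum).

96

Step 1: Identify the maximum value: max = 99
Step 2: Identify the minimum value: min = 3
Step 3: Range = max - min = 99 - 3 = 96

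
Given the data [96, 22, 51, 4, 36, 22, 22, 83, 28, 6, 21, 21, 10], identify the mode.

22

Step 1: Count the frequency of each value:
  4: appears 1 time(s)
  6: appears 1 time(s)
  10: appears 1 time(s)
  21: appears 2 time(s)
  22: appears 3 time(s)
  28: appears 1 time(s)
  36: appears 1 time(s)
  51: appears 1 time(s)
  83: appears 1 time(s)
  96: appears 1 time(s)
Step 2: The value 22 appears most frequently (3 times).
Step 3: Mode = 22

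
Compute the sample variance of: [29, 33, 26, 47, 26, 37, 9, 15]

143.6429

Step 1: Compute the mean: (29 + 33 + 26 + 47 + 26 + 37 + 9 + 15) / 8 = 27.75
Step 2: Compute squared deviations from the mean:
  (29 - 27.75)^2 = 1.5625
  (33 - 27.75)^2 = 27.5625
  (26 - 27.75)^2 = 3.0625
  (47 - 27.75)^2 = 370.5625
  (26 - 27.75)^2 = 3.0625
  (37 - 27.75)^2 = 85.5625
  (9 - 27.75)^2 = 351.5625
  (15 - 27.75)^2 = 162.5625
Step 3: Sum of squared deviations = 1005.5
Step 4: Sample variance = 1005.5 / 7 = 143.6429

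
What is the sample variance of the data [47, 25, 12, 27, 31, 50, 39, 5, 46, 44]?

237.6

Step 1: Compute the mean: (47 + 25 + 12 + 27 + 31 + 50 + 39 + 5 + 46 + 44) / 10 = 32.6
Step 2: Compute squared deviations from the mean:
  (47 - 32.6)^2 = 207.36
  (25 - 32.6)^2 = 57.76
  (12 - 32.6)^2 = 424.36
  (27 - 32.6)^2 = 31.36
  (31 - 32.6)^2 = 2.56
  (50 - 32.6)^2 = 302.76
  (39 - 32.6)^2 = 40.96
  (5 - 32.6)^2 = 761.76
  (46 - 32.6)^2 = 179.56
  (44 - 32.6)^2 = 129.96
Step 3: Sum of squared deviations = 2138.4
Step 4: Sample variance = 2138.4 / 9 = 237.6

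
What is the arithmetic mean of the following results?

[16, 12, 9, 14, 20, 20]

15.1667

Step 1: Sum all values: 16 + 12 + 9 + 14 + 20 + 20 = 91
Step 2: Count the number of values: n = 6
Step 3: Mean = sum / n = 91 / 6 = 15.1667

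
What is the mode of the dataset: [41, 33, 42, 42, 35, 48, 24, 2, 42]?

42

Step 1: Count the frequency of each value:
  2: appears 1 time(s)
  24: appears 1 time(s)
  33: appears 1 time(s)
  35: appears 1 time(s)
  41: appears 1 time(s)
  42: appears 3 time(s)
  48: appears 1 time(s)
Step 2: The value 42 appears most frequently (3 times).
Step 3: Mode = 42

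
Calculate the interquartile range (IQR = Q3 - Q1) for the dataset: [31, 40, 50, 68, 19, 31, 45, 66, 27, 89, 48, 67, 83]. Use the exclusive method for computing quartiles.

36.5

Step 1: Sort the data: [19, 27, 31, 31, 40, 45, 48, 50, 66, 67, 68, 83, 89]
Step 2: n = 13
Step 3: Using the exclusive quartile method:
  Q1 = 31
  Q2 (median) = 48
  Q3 = 67.5
  IQR = Q3 - Q1 = 67.5 - 31 = 36.5
Step 4: IQR = 36.5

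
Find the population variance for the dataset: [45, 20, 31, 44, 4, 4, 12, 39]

258.6094

Step 1: Compute the mean: (45 + 20 + 31 + 44 + 4 + 4 + 12 + 39) / 8 = 24.875
Step 2: Compute squared deviations from the mean:
  (45 - 24.875)^2 = 405.0156
  (20 - 24.875)^2 = 23.7656
  (31 - 24.875)^2 = 37.5156
  (44 - 24.875)^2 = 365.7656
  (4 - 24.875)^2 = 435.7656
  (4 - 24.875)^2 = 435.7656
  (12 - 24.875)^2 = 165.7656
  (39 - 24.875)^2 = 199.5156
Step 3: Sum of squared deviations = 2068.875
Step 4: Population variance = 2068.875 / 8 = 258.6094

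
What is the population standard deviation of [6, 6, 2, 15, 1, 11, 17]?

5.7499

Step 1: Compute the mean: 8.2857
Step 2: Sum of squared deviations from the mean: 231.4286
Step 3: Population variance = 231.4286 / 7 = 33.0612
Step 4: Standard deviation = sqrt(33.0612) = 5.7499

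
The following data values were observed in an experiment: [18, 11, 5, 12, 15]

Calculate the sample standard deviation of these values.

4.8683

Step 1: Compute the mean: 12.2
Step 2: Sum of squared deviations from the mean: 94.8
Step 3: Sample variance = 94.8 / 4 = 23.7
Step 4: Standard deviation = sqrt(23.7) = 4.8683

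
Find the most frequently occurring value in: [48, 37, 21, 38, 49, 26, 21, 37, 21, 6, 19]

21

Step 1: Count the frequency of each value:
  6: appears 1 time(s)
  19: appears 1 time(s)
  21: appears 3 time(s)
  26: appears 1 time(s)
  37: appears 2 time(s)
  38: appears 1 time(s)
  48: appears 1 time(s)
  49: appears 1 time(s)
Step 2: The value 21 appears most frequently (3 times).
Step 3: Mode = 21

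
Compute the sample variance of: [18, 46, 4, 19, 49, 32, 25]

257.619

Step 1: Compute the mean: (18 + 46 + 4 + 19 + 49 + 32 + 25) / 7 = 27.5714
Step 2: Compute squared deviations from the mean:
  (18 - 27.5714)^2 = 91.6122
  (46 - 27.5714)^2 = 339.6122
  (4 - 27.5714)^2 = 555.6122
  (19 - 27.5714)^2 = 73.4694
  (49 - 27.5714)^2 = 459.1837
  (32 - 27.5714)^2 = 19.6122
  (25 - 27.5714)^2 = 6.6122
Step 3: Sum of squared deviations = 1545.7143
Step 4: Sample variance = 1545.7143 / 6 = 257.619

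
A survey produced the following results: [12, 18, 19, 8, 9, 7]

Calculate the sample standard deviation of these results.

5.1929

Step 1: Compute the mean: 12.1667
Step 2: Sum of squared deviations from the mean: 134.8333
Step 3: Sample variance = 134.8333 / 5 = 26.9667
Step 4: Standard deviation = sqrt(26.9667) = 5.1929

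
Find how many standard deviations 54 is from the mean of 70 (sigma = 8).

-2

Step 1: Recall the z-score formula: z = (x - mu) / sigma
Step 2: Substitute values: z = (54 - 70) / 8
Step 3: z = -16 / 8 = -2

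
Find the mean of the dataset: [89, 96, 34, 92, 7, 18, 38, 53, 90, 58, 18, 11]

50.3333

Step 1: Sum all values: 89 + 96 + 34 + 92 + 7 + 18 + 38 + 53 + 90 + 58 + 18 + 11 = 604
Step 2: Count the number of values: n = 12
Step 3: Mean = sum / n = 604 / 12 = 50.3333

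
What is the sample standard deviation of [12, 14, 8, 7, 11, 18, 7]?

4.0825

Step 1: Compute the mean: 11
Step 2: Sum of squared deviations from the mean: 100
Step 3: Sample variance = 100 / 6 = 16.6667
Step 4: Standard deviation = sqrt(16.6667) = 4.0825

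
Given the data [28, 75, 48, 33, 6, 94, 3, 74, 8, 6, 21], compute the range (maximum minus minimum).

91

Step 1: Identify the maximum value: max = 94
Step 2: Identify the minimum value: min = 3
Step 3: Range = max - min = 94 - 3 = 91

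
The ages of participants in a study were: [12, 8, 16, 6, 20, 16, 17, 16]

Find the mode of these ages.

16

Step 1: Count the frequency of each value:
  6: appears 1 time(s)
  8: appears 1 time(s)
  12: appears 1 time(s)
  16: appears 3 time(s)
  17: appears 1 time(s)
  20: appears 1 time(s)
Step 2: The value 16 appears most frequently (3 times).
Step 3: Mode = 16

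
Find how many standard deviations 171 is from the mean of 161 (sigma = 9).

1.1111

Step 1: Recall the z-score formula: z = (x - mu) / sigma
Step 2: Substitute values: z = (171 - 161) / 9
Step 3: z = 10 / 9 = 1.1111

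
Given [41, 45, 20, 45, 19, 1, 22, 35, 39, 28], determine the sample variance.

200.5

Step 1: Compute the mean: (41 + 45 + 20 + 45 + 19 + 1 + 22 + 35 + 39 + 28) / 10 = 29.5
Step 2: Compute squared deviations from the mean:
  (41 - 29.5)^2 = 132.25
  (45 - 29.5)^2 = 240.25
  (20 - 29.5)^2 = 90.25
  (45 - 29.5)^2 = 240.25
  (19 - 29.5)^2 = 110.25
  (1 - 29.5)^2 = 812.25
  (22 - 29.5)^2 = 56.25
  (35 - 29.5)^2 = 30.25
  (39 - 29.5)^2 = 90.25
  (28 - 29.5)^2 = 2.25
Step 3: Sum of squared deviations = 1804.5
Step 4: Sample variance = 1804.5 / 9 = 200.5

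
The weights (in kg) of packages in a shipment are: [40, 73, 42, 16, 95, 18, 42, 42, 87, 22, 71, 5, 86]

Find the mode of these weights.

42

Step 1: Count the frequency of each value:
  5: appears 1 time(s)
  16: appears 1 time(s)
  18: appears 1 time(s)
  22: appears 1 time(s)
  40: appears 1 time(s)
  42: appears 3 time(s)
  71: appears 1 time(s)
  73: appears 1 time(s)
  86: appears 1 time(s)
  87: appears 1 time(s)
  95: appears 1 time(s)
Step 2: The value 42 appears most frequently (3 times).
Step 3: Mode = 42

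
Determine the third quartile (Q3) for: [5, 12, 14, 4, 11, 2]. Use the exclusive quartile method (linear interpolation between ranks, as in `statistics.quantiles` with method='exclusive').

12.5

Step 1: Sort the data: [2, 4, 5, 11, 12, 14]
Step 2: n = 6
Step 3: Using the exclusive quartile method:
  Q1 = 3.5
  Q2 (median) = 8
  Q3 = 12.5
  IQR = Q3 - Q1 = 12.5 - 3.5 = 9
Step 4: Q3 = 12.5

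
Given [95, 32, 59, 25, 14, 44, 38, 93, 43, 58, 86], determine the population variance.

696.7769

Step 1: Compute the mean: (95 + 32 + 59 + 25 + 14 + 44 + 38 + 93 + 43 + 58 + 86) / 11 = 53.3636
Step 2: Compute squared deviations from the mean:
  (95 - 53.3636)^2 = 1733.5868
  (32 - 53.3636)^2 = 456.405
  (59 - 53.3636)^2 = 31.7686
  (25 - 53.3636)^2 = 804.4959
  (14 - 53.3636)^2 = 1549.4959
  (44 - 53.3636)^2 = 87.6777
  (38 - 53.3636)^2 = 236.0413
  (93 - 53.3636)^2 = 1571.0413
  (43 - 53.3636)^2 = 107.405
  (58 - 53.3636)^2 = 21.4959
  (86 - 53.3636)^2 = 1065.1322
Step 3: Sum of squared deviations = 7664.5455
Step 4: Population variance = 7664.5455 / 11 = 696.7769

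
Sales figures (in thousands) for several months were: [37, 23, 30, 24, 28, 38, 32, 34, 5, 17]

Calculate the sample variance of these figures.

101.5111

Step 1: Compute the mean: (37 + 23 + 30 + 24 + 28 + 38 + 32 + 34 + 5 + 17) / 10 = 26.8
Step 2: Compute squared deviations from the mean:
  (37 - 26.8)^2 = 104.04
  (23 - 26.8)^2 = 14.44
  (30 - 26.8)^2 = 10.24
  (24 - 26.8)^2 = 7.84
  (28 - 26.8)^2 = 1.44
  (38 - 26.8)^2 = 125.44
  (32 - 26.8)^2 = 27.04
  (34 - 26.8)^2 = 51.84
  (5 - 26.8)^2 = 475.24
  (17 - 26.8)^2 = 96.04
Step 3: Sum of squared deviations = 913.6
Step 4: Sample variance = 913.6 / 9 = 101.5111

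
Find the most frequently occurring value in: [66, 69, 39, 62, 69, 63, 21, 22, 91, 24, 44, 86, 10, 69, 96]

69

Step 1: Count the frequency of each value:
  10: appears 1 time(s)
  21: appears 1 time(s)
  22: appears 1 time(s)
  24: appears 1 time(s)
  39: appears 1 time(s)
  44: appears 1 time(s)
  62: appears 1 time(s)
  63: appears 1 time(s)
  66: appears 1 time(s)
  69: appears 3 time(s)
  86: appears 1 time(s)
  91: appears 1 time(s)
  96: appears 1 time(s)
Step 2: The value 69 appears most frequently (3 times).
Step 3: Mode = 69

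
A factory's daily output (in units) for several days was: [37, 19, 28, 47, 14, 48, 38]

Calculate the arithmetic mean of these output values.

33

Step 1: Sum all values: 37 + 19 + 28 + 47 + 14 + 48 + 38 = 231
Step 2: Count the number of values: n = 7
Step 3: Mean = sum / n = 231 / 7 = 33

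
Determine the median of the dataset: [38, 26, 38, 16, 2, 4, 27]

26

Step 1: Sort the data in ascending order: [2, 4, 16, 26, 27, 38, 38]
Step 2: The number of values is n = 7.
Step 3: Since n is odd, the median is the middle value at position 4: 26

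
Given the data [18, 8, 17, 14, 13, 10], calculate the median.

13.5

Step 1: Sort the data in ascending order: [8, 10, 13, 14, 17, 18]
Step 2: The number of values is n = 6.
Step 3: Since n is even, the median is the average of positions 3 and 4:
  Median = (13 + 14) / 2 = 13.5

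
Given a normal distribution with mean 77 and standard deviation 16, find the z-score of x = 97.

1.25

Step 1: Recall the z-score formula: z = (x - mu) / sigma
Step 2: Substitute values: z = (97 - 77) / 16
Step 3: z = 20 / 16 = 1.25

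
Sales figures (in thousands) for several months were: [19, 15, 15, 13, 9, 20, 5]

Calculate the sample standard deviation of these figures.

5.314

Step 1: Compute the mean: 13.7143
Step 2: Sum of squared deviations from the mean: 169.4286
Step 3: Sample variance = 169.4286 / 6 = 28.2381
Step 4: Standard deviation = sqrt(28.2381) = 5.314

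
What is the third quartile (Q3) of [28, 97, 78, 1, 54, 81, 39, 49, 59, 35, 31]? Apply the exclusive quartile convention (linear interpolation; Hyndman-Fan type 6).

78

Step 1: Sort the data: [1, 28, 31, 35, 39, 49, 54, 59, 78, 81, 97]
Step 2: n = 11
Step 3: Using the exclusive quartile method:
  Q1 = 31
  Q2 (median) = 49
  Q3 = 78
  IQR = Q3 - Q1 = 78 - 31 = 47
Step 4: Q3 = 78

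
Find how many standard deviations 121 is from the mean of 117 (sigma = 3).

1.3333

Step 1: Recall the z-score formula: z = (x - mu) / sigma
Step 2: Substitute values: z = (121 - 117) / 3
Step 3: z = 4 / 3 = 1.3333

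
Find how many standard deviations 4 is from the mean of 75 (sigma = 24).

-2.9583

Step 1: Recall the z-score formula: z = (x - mu) / sigma
Step 2: Substitute values: z = (4 - 75) / 24
Step 3: z = -71 / 24 = -2.9583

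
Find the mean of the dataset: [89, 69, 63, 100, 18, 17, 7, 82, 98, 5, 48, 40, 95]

56.2308

Step 1: Sum all values: 89 + 69 + 63 + 100 + 18 + 17 + 7 + 82 + 98 + 5 + 48 + 40 + 95 = 731
Step 2: Count the number of values: n = 13
Step 3: Mean = sum / n = 731 / 13 = 56.2308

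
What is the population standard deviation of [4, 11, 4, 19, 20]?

6.9455

Step 1: Compute the mean: 11.6
Step 2: Sum of squared deviations from the mean: 241.2
Step 3: Population variance = 241.2 / 5 = 48.24
Step 4: Standard deviation = sqrt(48.24) = 6.9455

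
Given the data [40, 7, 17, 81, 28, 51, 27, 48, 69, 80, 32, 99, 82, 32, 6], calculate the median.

40

Step 1: Sort the data in ascending order: [6, 7, 17, 27, 28, 32, 32, 40, 48, 51, 69, 80, 81, 82, 99]
Step 2: The number of values is n = 15.
Step 3: Since n is odd, the median is the middle value at position 8: 40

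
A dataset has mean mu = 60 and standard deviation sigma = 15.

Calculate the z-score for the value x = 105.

3

Step 1: Recall the z-score formula: z = (x - mu) / sigma
Step 2: Substitute values: z = (105 - 60) / 15
Step 3: z = 45 / 15 = 3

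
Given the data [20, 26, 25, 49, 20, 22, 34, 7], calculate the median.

23.5

Step 1: Sort the data in ascending order: [7, 20, 20, 22, 25, 26, 34, 49]
Step 2: The number of values is n = 8.
Step 3: Since n is even, the median is the average of positions 4 and 5:
  Median = (22 + 25) / 2 = 23.5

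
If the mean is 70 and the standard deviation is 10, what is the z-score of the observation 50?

-2

Step 1: Recall the z-score formula: z = (x - mu) / sigma
Step 2: Substitute values: z = (50 - 70) / 10
Step 3: z = -20 / 10 = -2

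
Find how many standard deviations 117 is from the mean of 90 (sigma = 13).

2.0769

Step 1: Recall the z-score formula: z = (x - mu) / sigma
Step 2: Substitute values: z = (117 - 90) / 13
Step 3: z = 27 / 13 = 2.0769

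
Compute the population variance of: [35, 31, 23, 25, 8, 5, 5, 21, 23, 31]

110.01

Step 1: Compute the mean: (35 + 31 + 23 + 25 + 8 + 5 + 5 + 21 + 23 + 31) / 10 = 20.7
Step 2: Compute squared deviations from the mean:
  (35 - 20.7)^2 = 204.49
  (31 - 20.7)^2 = 106.09
  (23 - 20.7)^2 = 5.29
  (25 - 20.7)^2 = 18.49
  (8 - 20.7)^2 = 161.29
  (5 - 20.7)^2 = 246.49
  (5 - 20.7)^2 = 246.49
  (21 - 20.7)^2 = 0.09
  (23 - 20.7)^2 = 5.29
  (31 - 20.7)^2 = 106.09
Step 3: Sum of squared deviations = 1100.1
Step 4: Population variance = 1100.1 / 10 = 110.01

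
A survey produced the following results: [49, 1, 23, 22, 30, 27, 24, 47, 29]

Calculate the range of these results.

48

Step 1: Identify the maximum value: max = 49
Step 2: Identify the minimum value: min = 1
Step 3: Range = max - min = 49 - 1 = 48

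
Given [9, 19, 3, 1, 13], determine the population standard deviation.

6.5727

Step 1: Compute the mean: 9
Step 2: Sum of squared deviations from the mean: 216
Step 3: Population variance = 216 / 5 = 43.2
Step 4: Standard deviation = sqrt(43.2) = 6.5727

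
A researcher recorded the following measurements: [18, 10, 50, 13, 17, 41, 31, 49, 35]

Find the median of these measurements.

31

Step 1: Sort the data in ascending order: [10, 13, 17, 18, 31, 35, 41, 49, 50]
Step 2: The number of values is n = 9.
Step 3: Since n is odd, the median is the middle value at position 5: 31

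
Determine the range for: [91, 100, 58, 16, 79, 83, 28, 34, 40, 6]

94

Step 1: Identify the maximum value: max = 100
Step 2: Identify the minimum value: min = 6
Step 3: Range = max - min = 100 - 6 = 94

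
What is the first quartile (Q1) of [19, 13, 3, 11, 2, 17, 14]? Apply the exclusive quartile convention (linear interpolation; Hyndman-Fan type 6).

3

Step 1: Sort the data: [2, 3, 11, 13, 14, 17, 19]
Step 2: n = 7
Step 3: Using the exclusive quartile method:
  Q1 = 3
  Q2 (median) = 13
  Q3 = 17
  IQR = Q3 - Q1 = 17 - 3 = 14
Step 4: Q1 = 3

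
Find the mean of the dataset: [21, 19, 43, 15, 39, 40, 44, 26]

30.875

Step 1: Sum all values: 21 + 19 + 43 + 15 + 39 + 40 + 44 + 26 = 247
Step 2: Count the number of values: n = 8
Step 3: Mean = sum / n = 247 / 8 = 30.875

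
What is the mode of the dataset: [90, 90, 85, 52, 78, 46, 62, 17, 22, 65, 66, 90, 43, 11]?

90

Step 1: Count the frequency of each value:
  11: appears 1 time(s)
  17: appears 1 time(s)
  22: appears 1 time(s)
  43: appears 1 time(s)
  46: appears 1 time(s)
  52: appears 1 time(s)
  62: appears 1 time(s)
  65: appears 1 time(s)
  66: appears 1 time(s)
  78: appears 1 time(s)
  85: appears 1 time(s)
  90: appears 3 time(s)
Step 2: The value 90 appears most frequently (3 times).
Step 3: Mode = 90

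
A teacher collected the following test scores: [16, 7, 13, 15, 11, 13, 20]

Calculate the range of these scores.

13

Step 1: Identify the maximum value: max = 20
Step 2: Identify the minimum value: min = 7
Step 3: Range = max - min = 20 - 7 = 13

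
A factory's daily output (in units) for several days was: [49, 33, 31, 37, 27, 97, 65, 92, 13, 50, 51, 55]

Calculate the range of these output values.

84

Step 1: Identify the maximum value: max = 97
Step 2: Identify the minimum value: min = 13
Step 3: Range = max - min = 97 - 13 = 84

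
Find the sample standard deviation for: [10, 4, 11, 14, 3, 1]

5.1929

Step 1: Compute the mean: 7.1667
Step 2: Sum of squared deviations from the mean: 134.8333
Step 3: Sample variance = 134.8333 / 5 = 26.9667
Step 4: Standard deviation = sqrt(26.9667) = 5.1929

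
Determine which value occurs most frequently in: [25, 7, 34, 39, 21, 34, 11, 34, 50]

34

Step 1: Count the frequency of each value:
  7: appears 1 time(s)
  11: appears 1 time(s)
  21: appears 1 time(s)
  25: appears 1 time(s)
  34: appears 3 time(s)
  39: appears 1 time(s)
  50: appears 1 time(s)
Step 2: The value 34 appears most frequently (3 times).
Step 3: Mode = 34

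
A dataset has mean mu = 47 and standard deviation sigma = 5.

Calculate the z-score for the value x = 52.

1

Step 1: Recall the z-score formula: z = (x - mu) / sigma
Step 2: Substitute values: z = (52 - 47) / 5
Step 3: z = 5 / 5 = 1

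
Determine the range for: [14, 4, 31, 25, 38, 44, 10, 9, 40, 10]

40

Step 1: Identify the maximum value: max = 44
Step 2: Identify the minimum value: min = 4
Step 3: Range = max - min = 44 - 4 = 40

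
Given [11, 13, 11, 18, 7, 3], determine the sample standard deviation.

5.1284

Step 1: Compute the mean: 10.5
Step 2: Sum of squared deviations from the mean: 131.5
Step 3: Sample variance = 131.5 / 5 = 26.3
Step 4: Standard deviation = sqrt(26.3) = 5.1284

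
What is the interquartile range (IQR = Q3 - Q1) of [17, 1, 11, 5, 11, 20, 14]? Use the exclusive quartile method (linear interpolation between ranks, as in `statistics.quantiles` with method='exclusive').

12

Step 1: Sort the data: [1, 5, 11, 11, 14, 17, 20]
Step 2: n = 7
Step 3: Using the exclusive quartile method:
  Q1 = 5
  Q2 (median) = 11
  Q3 = 17
  IQR = Q3 - Q1 = 17 - 5 = 12
Step 4: IQR = 12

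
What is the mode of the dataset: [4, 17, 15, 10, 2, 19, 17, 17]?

17

Step 1: Count the frequency of each value:
  2: appears 1 time(s)
  4: appears 1 time(s)
  10: appears 1 time(s)
  15: appears 1 time(s)
  17: appears 3 time(s)
  19: appears 1 time(s)
Step 2: The value 17 appears most frequently (3 times).
Step 3: Mode = 17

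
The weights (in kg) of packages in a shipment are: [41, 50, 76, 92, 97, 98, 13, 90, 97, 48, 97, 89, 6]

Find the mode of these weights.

97

Step 1: Count the frequency of each value:
  6: appears 1 time(s)
  13: appears 1 time(s)
  41: appears 1 time(s)
  48: appears 1 time(s)
  50: appears 1 time(s)
  76: appears 1 time(s)
  89: appears 1 time(s)
  90: appears 1 time(s)
  92: appears 1 time(s)
  97: appears 3 time(s)
  98: appears 1 time(s)
Step 2: The value 97 appears most frequently (3 times).
Step 3: Mode = 97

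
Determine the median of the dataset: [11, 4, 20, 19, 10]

11

Step 1: Sort the data in ascending order: [4, 10, 11, 19, 20]
Step 2: The number of values is n = 5.
Step 3: Since n is odd, the median is the middle value at position 3: 11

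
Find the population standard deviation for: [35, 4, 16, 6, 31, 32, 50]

15.5511

Step 1: Compute the mean: 24.8571
Step 2: Sum of squared deviations from the mean: 1692.8571
Step 3: Population variance = 1692.8571 / 7 = 241.8367
Step 4: Standard deviation = sqrt(241.8367) = 15.5511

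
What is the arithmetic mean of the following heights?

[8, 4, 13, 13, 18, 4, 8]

9.7143

Step 1: Sum all values: 8 + 4 + 13 + 13 + 18 + 4 + 8 = 68
Step 2: Count the number of values: n = 7
Step 3: Mean = sum / n = 68 / 7 = 9.7143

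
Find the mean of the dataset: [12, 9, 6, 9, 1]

7.4

Step 1: Sum all values: 12 + 9 + 6 + 9 + 1 = 37
Step 2: Count the number of values: n = 5
Step 3: Mean = sum / n = 37 / 5 = 7.4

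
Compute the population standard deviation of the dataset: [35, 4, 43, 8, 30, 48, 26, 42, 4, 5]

16.8419

Step 1: Compute the mean: 24.5
Step 2: Sum of squared deviations from the mean: 2836.5
Step 3: Population variance = 2836.5 / 10 = 283.65
Step 4: Standard deviation = sqrt(283.65) = 16.8419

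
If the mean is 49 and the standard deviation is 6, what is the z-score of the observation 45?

-0.6667

Step 1: Recall the z-score formula: z = (x - mu) / sigma
Step 2: Substitute values: z = (45 - 49) / 6
Step 3: z = -4 / 6 = -0.6667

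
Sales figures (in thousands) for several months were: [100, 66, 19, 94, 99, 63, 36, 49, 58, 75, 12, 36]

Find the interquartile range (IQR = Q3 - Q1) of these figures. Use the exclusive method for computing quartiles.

53.25

Step 1: Sort the data: [12, 19, 36, 36, 49, 58, 63, 66, 75, 94, 99, 100]
Step 2: n = 12
Step 3: Using the exclusive quartile method:
  Q1 = 36
  Q2 (median) = 60.5
  Q3 = 89.25
  IQR = Q3 - Q1 = 89.25 - 36 = 53.25
Step 4: IQR = 53.25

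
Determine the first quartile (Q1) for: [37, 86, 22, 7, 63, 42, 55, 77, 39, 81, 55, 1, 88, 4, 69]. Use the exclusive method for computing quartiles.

22

Step 1: Sort the data: [1, 4, 7, 22, 37, 39, 42, 55, 55, 63, 69, 77, 81, 86, 88]
Step 2: n = 15
Step 3: Using the exclusive quartile method:
  Q1 = 22
  Q2 (median) = 55
  Q3 = 77
  IQR = Q3 - Q1 = 77 - 22 = 55
Step 4: Q1 = 22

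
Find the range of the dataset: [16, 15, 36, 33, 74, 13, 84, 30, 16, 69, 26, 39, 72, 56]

71

Step 1: Identify the maximum value: max = 84
Step 2: Identify the minimum value: min = 13
Step 3: Range = max - min = 84 - 13 = 71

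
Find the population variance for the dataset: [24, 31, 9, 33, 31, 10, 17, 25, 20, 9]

79.49

Step 1: Compute the mean: (24 + 31 + 9 + 33 + 31 + 10 + 17 + 25 + 20 + 9) / 10 = 20.9
Step 2: Compute squared deviations from the mean:
  (24 - 20.9)^2 = 9.61
  (31 - 20.9)^2 = 102.01
  (9 - 20.9)^2 = 141.61
  (33 - 20.9)^2 = 146.41
  (31 - 20.9)^2 = 102.01
  (10 - 20.9)^2 = 118.81
  (17 - 20.9)^2 = 15.21
  (25 - 20.9)^2 = 16.81
  (20 - 20.9)^2 = 0.81
  (9 - 20.9)^2 = 141.61
Step 3: Sum of squared deviations = 794.9
Step 4: Population variance = 794.9 / 10 = 79.49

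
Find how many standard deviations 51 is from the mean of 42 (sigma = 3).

3

Step 1: Recall the z-score formula: z = (x - mu) / sigma
Step 2: Substitute values: z = (51 - 42) / 3
Step 3: z = 9 / 3 = 3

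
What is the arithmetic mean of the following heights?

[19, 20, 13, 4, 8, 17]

13.5

Step 1: Sum all values: 19 + 20 + 13 + 4 + 8 + 17 = 81
Step 2: Count the number of values: n = 6
Step 3: Mean = sum / n = 81 / 6 = 13.5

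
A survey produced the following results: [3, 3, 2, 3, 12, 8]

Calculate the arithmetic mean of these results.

5.1667

Step 1: Sum all values: 3 + 3 + 2 + 3 + 12 + 8 = 31
Step 2: Count the number of values: n = 6
Step 3: Mean = sum / n = 31 / 6 = 5.1667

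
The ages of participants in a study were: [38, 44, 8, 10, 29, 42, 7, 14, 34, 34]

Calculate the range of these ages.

37

Step 1: Identify the maximum value: max = 44
Step 2: Identify the minimum value: min = 7
Step 3: Range = max - min = 44 - 7 = 37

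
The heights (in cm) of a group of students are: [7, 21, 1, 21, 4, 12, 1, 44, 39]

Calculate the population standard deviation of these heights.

15.0923

Step 1: Compute the mean: 16.6667
Step 2: Sum of squared deviations from the mean: 2050
Step 3: Population variance = 2050 / 9 = 227.7778
Step 4: Standard deviation = sqrt(227.7778) = 15.0923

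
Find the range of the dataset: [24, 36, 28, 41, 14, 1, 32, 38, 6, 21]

40

Step 1: Identify the maximum value: max = 41
Step 2: Identify the minimum value: min = 1
Step 3: Range = max - min = 41 - 1 = 40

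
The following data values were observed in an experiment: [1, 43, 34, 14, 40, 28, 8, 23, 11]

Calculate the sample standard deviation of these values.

14.8586

Step 1: Compute the mean: 22.4444
Step 2: Sum of squared deviations from the mean: 1766.2222
Step 3: Sample variance = 1766.2222 / 8 = 220.7778
Step 4: Standard deviation = sqrt(220.7778) = 14.8586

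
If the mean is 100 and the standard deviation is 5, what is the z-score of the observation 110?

2

Step 1: Recall the z-score formula: z = (x - mu) / sigma
Step 2: Substitute values: z = (110 - 100) / 5
Step 3: z = 10 / 5 = 2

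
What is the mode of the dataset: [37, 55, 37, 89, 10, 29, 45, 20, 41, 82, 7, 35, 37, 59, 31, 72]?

37

Step 1: Count the frequency of each value:
  7: appears 1 time(s)
  10: appears 1 time(s)
  20: appears 1 time(s)
  29: appears 1 time(s)
  31: appears 1 time(s)
  35: appears 1 time(s)
  37: appears 3 time(s)
  41: appears 1 time(s)
  45: appears 1 time(s)
  55: appears 1 time(s)
  59: appears 1 time(s)
  72: appears 1 time(s)
  82: appears 1 time(s)
  89: appears 1 time(s)
Step 2: The value 37 appears most frequently (3 times).
Step 3: Mode = 37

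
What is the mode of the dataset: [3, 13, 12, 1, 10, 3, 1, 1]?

1

Step 1: Count the frequency of each value:
  1: appears 3 time(s)
  3: appears 2 time(s)
  10: appears 1 time(s)
  12: appears 1 time(s)
  13: appears 1 time(s)
Step 2: The value 1 appears most frequently (3 times).
Step 3: Mode = 1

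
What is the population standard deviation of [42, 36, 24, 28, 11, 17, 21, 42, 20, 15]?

10.5186

Step 1: Compute the mean: 25.6
Step 2: Sum of squared deviations from the mean: 1106.4
Step 3: Population variance = 1106.4 / 10 = 110.64
Step 4: Standard deviation = sqrt(110.64) = 10.5186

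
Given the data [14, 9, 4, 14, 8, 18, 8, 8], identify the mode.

8

Step 1: Count the frequency of each value:
  4: appears 1 time(s)
  8: appears 3 time(s)
  9: appears 1 time(s)
  14: appears 2 time(s)
  18: appears 1 time(s)
Step 2: The value 8 appears most frequently (3 times).
Step 3: Mode = 8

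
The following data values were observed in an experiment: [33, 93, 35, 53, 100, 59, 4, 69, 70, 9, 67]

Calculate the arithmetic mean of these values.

53.8182

Step 1: Sum all values: 33 + 93 + 35 + 53 + 100 + 59 + 4 + 69 + 70 + 9 + 67 = 592
Step 2: Count the number of values: n = 11
Step 3: Mean = sum / n = 592 / 11 = 53.8182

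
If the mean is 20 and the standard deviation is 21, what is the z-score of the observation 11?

-0.4286

Step 1: Recall the z-score formula: z = (x - mu) / sigma
Step 2: Substitute values: z = (11 - 20) / 21
Step 3: z = -9 / 21 = -0.4286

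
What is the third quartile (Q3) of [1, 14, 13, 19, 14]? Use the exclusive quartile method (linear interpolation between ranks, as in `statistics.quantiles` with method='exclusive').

16.5

Step 1: Sort the data: [1, 13, 14, 14, 19]
Step 2: n = 5
Step 3: Using the exclusive quartile method:
  Q1 = 7
  Q2 (median) = 14
  Q3 = 16.5
  IQR = Q3 - Q1 = 16.5 - 7 = 9.5
Step 4: Q3 = 16.5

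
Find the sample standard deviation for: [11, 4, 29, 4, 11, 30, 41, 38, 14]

14.3856

Step 1: Compute the mean: 20.2222
Step 2: Sum of squared deviations from the mean: 1655.5556
Step 3: Sample variance = 1655.5556 / 8 = 206.9444
Step 4: Standard deviation = sqrt(206.9444) = 14.3856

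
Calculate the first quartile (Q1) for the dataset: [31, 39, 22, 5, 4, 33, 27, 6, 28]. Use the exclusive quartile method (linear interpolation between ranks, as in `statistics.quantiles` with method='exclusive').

5.5

Step 1: Sort the data: [4, 5, 6, 22, 27, 28, 31, 33, 39]
Step 2: n = 9
Step 3: Using the exclusive quartile method:
  Q1 = 5.5
  Q2 (median) = 27
  Q3 = 32
  IQR = Q3 - Q1 = 32 - 5.5 = 26.5
Step 4: Q1 = 5.5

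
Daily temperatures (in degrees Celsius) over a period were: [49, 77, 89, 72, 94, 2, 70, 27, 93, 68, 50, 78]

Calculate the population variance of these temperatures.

706.7431

Step 1: Compute the mean: (49 + 77 + 89 + 72 + 94 + 2 + 70 + 27 + 93 + 68 + 50 + 78) / 12 = 64.0833
Step 2: Compute squared deviations from the mean:
  (49 - 64.0833)^2 = 227.5069
  (77 - 64.0833)^2 = 166.8403
  (89 - 64.0833)^2 = 620.8403
  (72 - 64.0833)^2 = 62.6736
  (94 - 64.0833)^2 = 895.0069
  (2 - 64.0833)^2 = 3854.3403
  (70 - 64.0833)^2 = 35.0069
  (27 - 64.0833)^2 = 1375.1736
  (93 - 64.0833)^2 = 836.1736
  (68 - 64.0833)^2 = 15.3403
  (50 - 64.0833)^2 = 198.3403
  (78 - 64.0833)^2 = 193.6736
Step 3: Sum of squared deviations = 8480.9167
Step 4: Population variance = 8480.9167 / 12 = 706.7431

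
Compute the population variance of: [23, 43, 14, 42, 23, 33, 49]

142.2449

Step 1: Compute the mean: (23 + 43 + 14 + 42 + 23 + 33 + 49) / 7 = 32.4286
Step 2: Compute squared deviations from the mean:
  (23 - 32.4286)^2 = 88.898
  (43 - 32.4286)^2 = 111.7551
  (14 - 32.4286)^2 = 339.6122
  (42 - 32.4286)^2 = 91.6122
  (23 - 32.4286)^2 = 88.898
  (33 - 32.4286)^2 = 0.3265
  (49 - 32.4286)^2 = 274.6122
Step 3: Sum of squared deviations = 995.7143
Step 4: Population variance = 995.7143 / 7 = 142.2449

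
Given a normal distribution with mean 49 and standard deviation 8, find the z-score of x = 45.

-0.5

Step 1: Recall the z-score formula: z = (x - mu) / sigma
Step 2: Substitute values: z = (45 - 49) / 8
Step 3: z = -4 / 8 = -0.5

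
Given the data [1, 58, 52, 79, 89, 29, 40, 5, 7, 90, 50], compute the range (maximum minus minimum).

89

Step 1: Identify the maximum value: max = 90
Step 2: Identify the minimum value: min = 1
Step 3: Range = max - min = 90 - 1 = 89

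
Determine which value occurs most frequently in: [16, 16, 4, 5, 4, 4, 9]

4

Step 1: Count the frequency of each value:
  4: appears 3 time(s)
  5: appears 1 time(s)
  9: appears 1 time(s)
  16: appears 2 time(s)
Step 2: The value 4 appears most frequently (3 times).
Step 3: Mode = 4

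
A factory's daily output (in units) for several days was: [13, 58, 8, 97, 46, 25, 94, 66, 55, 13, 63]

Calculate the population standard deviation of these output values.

29.8312

Step 1: Compute the mean: 48.9091
Step 2: Sum of squared deviations from the mean: 9788.9091
Step 3: Population variance = 9788.9091 / 11 = 889.9008
Step 4: Standard deviation = sqrt(889.9008) = 29.8312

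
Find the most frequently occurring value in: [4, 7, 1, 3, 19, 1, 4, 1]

1

Step 1: Count the frequency of each value:
  1: appears 3 time(s)
  3: appears 1 time(s)
  4: appears 2 time(s)
  7: appears 1 time(s)
  19: appears 1 time(s)
Step 2: The value 1 appears most frequently (3 times).
Step 3: Mode = 1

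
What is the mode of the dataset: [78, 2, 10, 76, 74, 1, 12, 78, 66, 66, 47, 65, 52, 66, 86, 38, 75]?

66

Step 1: Count the frequency of each value:
  1: appears 1 time(s)
  2: appears 1 time(s)
  10: appears 1 time(s)
  12: appears 1 time(s)
  38: appears 1 time(s)
  47: appears 1 time(s)
  52: appears 1 time(s)
  65: appears 1 time(s)
  66: appears 3 time(s)
  74: appears 1 time(s)
  75: appears 1 time(s)
  76: appears 1 time(s)
  78: appears 2 time(s)
  86: appears 1 time(s)
Step 2: The value 66 appears most frequently (3 times).
Step 3: Mode = 66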